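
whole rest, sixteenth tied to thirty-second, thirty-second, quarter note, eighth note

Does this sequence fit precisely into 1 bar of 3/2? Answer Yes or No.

One bar of 3/2 = 48 thirty-second notes.
In thirty-second notes: whole rest = 32; sixteenth tied to thirty-second (sixteenth + thirty-second) = 3; thirty-second = 1; quarter note = 8; eighth note = 4.
Altogether 32 + 3 + 1 + 8 + 4 = 48.
48 equals 48, so the answer is Yes.

Yes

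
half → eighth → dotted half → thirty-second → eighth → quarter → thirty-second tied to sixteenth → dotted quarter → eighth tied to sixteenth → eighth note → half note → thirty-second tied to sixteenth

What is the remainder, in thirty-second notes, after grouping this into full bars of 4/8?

5

One bar of 4/8 = 16 thirty-second notes.
In thirty-second notes: half = 16; eighth = 4; dotted half = 24; thirty-second = 1; eighth = 4; quarter = 8; thirty-second tied to sixteenth (thirty-second + sixteenth) = 3; dotted quarter = 12; eighth tied to sixteenth (eighth + sixteenth) = 6; eighth note = 4; half note = 16; thirty-second tied to sixteenth (thirty-second + sixteenth) = 3.
Sum: 16 + 4 + 24 + 1 + 4 + 8 + 3 + 12 + 6 + 4 + 16 + 3 = 101.
101 ÷ 16 = 6 complete bars with 5 thirty-second notes remaining.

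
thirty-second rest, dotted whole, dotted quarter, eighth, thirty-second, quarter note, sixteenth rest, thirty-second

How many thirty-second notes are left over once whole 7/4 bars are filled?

21

One bar of 7/4 = 56 thirty-second notes.
Working in thirty-second notes: thirty-second rest = 1; dotted whole = 48; dotted quarter = 12; eighth = 4; thirty-second = 1; quarter note = 8; sixteenth rest = 2; thirty-second = 1.
Adding: 1 + 48 + 12 + 4 + 1 + 8 + 2 + 1 = 77.
77 ÷ 56 = 1 complete bar with 21 thirty-second notes remaining.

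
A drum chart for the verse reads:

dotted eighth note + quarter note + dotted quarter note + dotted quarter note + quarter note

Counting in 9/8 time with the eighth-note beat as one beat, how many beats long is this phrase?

One eighth-note beat = 2 sixteenth notes.
Convert each value to sixteenth notes: dotted eighth note = 3; quarter note = 4; dotted quarter note = 6; dotted quarter note = 6; quarter note = 4.
Total: 3 + 4 + 6 + 6 + 4 = 23.
23 ÷ 2 = 11.5 beats.

11.5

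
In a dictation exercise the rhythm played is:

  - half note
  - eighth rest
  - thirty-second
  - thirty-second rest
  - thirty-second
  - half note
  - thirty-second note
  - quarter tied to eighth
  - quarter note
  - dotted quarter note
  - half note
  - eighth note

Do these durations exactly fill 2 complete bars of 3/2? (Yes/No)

One bar of 3/2 = 48 thirty-second notes, so 2 bars = 96.
Convert each value to thirty-second notes: half note = 16; eighth rest = 4; thirty-second = 1; thirty-second rest = 1; thirty-second = 1; half note = 16; thirty-second note = 1; quarter tied to eighth (quarter + eighth) = 12; quarter note = 8; dotted quarter note = 12; half note = 16; eighth note = 4.
Adding: 16 + 4 + 1 + 1 + 1 + 16 + 1 + 12 + 8 + 12 + 16 + 4 = 92.
92 falls short of 96, so the answer is No.

No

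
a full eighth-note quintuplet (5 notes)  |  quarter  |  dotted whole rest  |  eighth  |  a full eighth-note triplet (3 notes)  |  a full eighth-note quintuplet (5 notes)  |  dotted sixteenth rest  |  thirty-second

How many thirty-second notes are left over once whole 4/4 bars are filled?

One bar of 4/4 = 32 thirty-second notes.
Each duration in thirty-second notes: a full eighth-note quintuplet (5 notes) (five quintuplet eighths span one half) = 16; quarter = 8; dotted whole rest = 48; eighth = 4; a full eighth-note triplet (3 notes) (three triplet eighths span one quarter) = 8; a full eighth-note quintuplet (5 notes) (five quintuplet eighths span one half) = 16; dotted sixteenth rest = 3; thirty-second = 1.
Total: 16 + 8 + 48 + 4 + 8 + 16 + 3 + 1 = 104.
104 ÷ 32 = 3 complete bars with 8 thirty-second notes remaining.

8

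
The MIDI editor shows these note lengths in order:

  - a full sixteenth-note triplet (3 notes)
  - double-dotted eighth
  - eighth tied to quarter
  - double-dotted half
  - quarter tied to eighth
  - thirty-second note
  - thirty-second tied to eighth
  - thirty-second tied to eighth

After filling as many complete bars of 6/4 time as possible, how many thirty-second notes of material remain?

One bar of 6/4 = 48 thirty-second notes.
Convert each value to thirty-second notes: a full sixteenth-note triplet (3 notes) (three triplet sixteenths span one eighth) = 4; double-dotted eighth = 7; eighth tied to quarter (eighth + quarter) = 12; double-dotted half = 28; quarter tied to eighth (quarter + eighth) = 12; thirty-second note = 1; thirty-second tied to eighth (thirty-second + eighth) = 5; thirty-second tied to eighth (thirty-second + eighth) = 5.
Altogether 4 + 7 + 12 + 28 + 12 + 1 + 5 + 5 = 74.
74 ÷ 48 = 1 complete bar with 26 thirty-second notes remaining.

26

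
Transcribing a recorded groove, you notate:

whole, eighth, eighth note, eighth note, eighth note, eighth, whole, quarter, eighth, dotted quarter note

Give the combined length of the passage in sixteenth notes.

Express everything in sixteenth notes: whole = 16; eighth = 2; eighth note = 2; eighth note = 2; eighth note = 2; eighth = 2; whole = 16; quarter = 4; eighth = 2; dotted quarter note = 6.
Adding: 16 + 2 + 2 + 2 + 2 + 2 + 16 + 4 + 2 + 6 = 54 sixteenth notes.

54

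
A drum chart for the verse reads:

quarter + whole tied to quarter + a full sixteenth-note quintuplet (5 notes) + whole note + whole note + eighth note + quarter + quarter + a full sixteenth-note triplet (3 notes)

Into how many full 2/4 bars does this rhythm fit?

One bar of 2/4 = 4 eighth notes.
Each duration in eighth notes: quarter = 2; whole tied to quarter (whole + quarter) = 10; a full sixteenth-note quintuplet (5 notes) (five quintuplet sixteenths span one quarter) = 2; whole note = 8; whole note = 8; eighth note = 1; quarter = 2; quarter = 2; a full sixteenth-note triplet (3 notes) (three triplet sixteenths span one eighth) = 1.
Sum: 2 + 10 + 2 + 8 + 8 + 1 + 2 + 2 + 1 = 36.
36 ÷ 4 = 9 complete bars with 0 left over.

9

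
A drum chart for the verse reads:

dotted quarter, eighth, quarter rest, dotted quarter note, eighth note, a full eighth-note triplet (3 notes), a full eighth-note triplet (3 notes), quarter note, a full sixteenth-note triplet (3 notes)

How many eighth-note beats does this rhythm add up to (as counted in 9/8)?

One eighth-note beat = 2 sixteenth notes.
In sixteenth notes: dotted quarter = 6; eighth = 2; quarter rest = 4; dotted quarter note = 6; eighth note = 2; a full eighth-note triplet (3 notes) (three triplet eighths span one quarter) = 4; a full eighth-note triplet (3 notes) (three triplet eighths span one quarter) = 4; quarter note = 4; a full sixteenth-note triplet (3 notes) (three triplet sixteenths span one eighth) = 2.
Total: 6 + 2 + 4 + 6 + 2 + 4 + 4 + 4 + 2 = 34.
34 ÷ 2 = 17 beats.

17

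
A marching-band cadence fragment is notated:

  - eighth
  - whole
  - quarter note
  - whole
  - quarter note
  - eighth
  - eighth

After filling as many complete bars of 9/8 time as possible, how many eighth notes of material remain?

One bar of 9/8 = 9 eighth notes.
Express everything in eighth notes: eighth = 1; whole = 8; quarter note = 2; whole = 8; quarter note = 2; eighth = 1; eighth = 1.
Altogether 1 + 8 + 2 + 8 + 2 + 1 + 1 = 23.
23 ÷ 9 = 2 complete bars with 5 eighth notes remaining.

5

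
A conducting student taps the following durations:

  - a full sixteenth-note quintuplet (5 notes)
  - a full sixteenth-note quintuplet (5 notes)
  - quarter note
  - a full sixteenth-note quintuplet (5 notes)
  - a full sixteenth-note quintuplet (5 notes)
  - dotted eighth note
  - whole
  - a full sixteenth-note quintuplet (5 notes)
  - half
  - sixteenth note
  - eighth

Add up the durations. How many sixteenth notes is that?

54

Working in sixteenth notes: a full sixteenth-note quintuplet (5 notes) (five quintuplet sixteenths span one quarter) = 4; a full sixteenth-note quintuplet (5 notes) (five quintuplet sixteenths span one quarter) = 4; quarter note = 4; a full sixteenth-note quintuplet (5 notes) (five quintuplet sixteenths span one quarter) = 4; a full sixteenth-note quintuplet (5 notes) (five quintuplet sixteenths span one quarter) = 4; dotted eighth note = 3; whole = 16; a full sixteenth-note quintuplet (5 notes) (five quintuplet sixteenths span one quarter) = 4; half = 8; sixteenth note = 1; eighth = 2.
Adding: 4 + 4 + 4 + 4 + 4 + 3 + 16 + 4 + 8 + 1 + 2 = 54 sixteenth notes.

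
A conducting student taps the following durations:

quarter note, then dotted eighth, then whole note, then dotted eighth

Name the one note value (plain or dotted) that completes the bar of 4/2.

The bar of 4/2 = 32 sixteenth notes.
Express everything in sixteenth notes: quarter note = 4; dotted eighth = 3; whole note = 16; dotted eighth = 3.
Altogether 4 + 3 + 16 + 3 = 26.
Remaining: 32 − 26 = 6 sixteenth notes, which is a dotted quarter note.

dotted quarter note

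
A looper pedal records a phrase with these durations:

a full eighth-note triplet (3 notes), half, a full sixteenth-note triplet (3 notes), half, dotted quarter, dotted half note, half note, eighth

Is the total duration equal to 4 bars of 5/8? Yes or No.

One bar of 5/8 = 5 eighth notes, so 4 bars = 20.
Express everything in eighth notes: a full eighth-note triplet (3 notes) (three triplet eighths span one quarter) = 2; half = 4; a full sixteenth-note triplet (3 notes) (three triplet sixteenths span one eighth) = 1; half = 4; dotted quarter = 3; dotted half note = 6; half note = 4; eighth = 1.
Sum: 2 + 4 + 1 + 4 + 3 + 6 + 4 + 1 = 25.
25 exceeds 20, so the answer is No.

No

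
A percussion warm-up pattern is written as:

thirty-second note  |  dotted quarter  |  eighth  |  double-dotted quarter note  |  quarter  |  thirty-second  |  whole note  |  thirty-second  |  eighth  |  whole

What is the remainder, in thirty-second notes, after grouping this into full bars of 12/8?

One bar of 12/8 = 48 thirty-second notes.
Each duration in thirty-second notes: thirty-second note = 1; dotted quarter = 12; eighth = 4; double-dotted quarter note = 14; quarter = 8; thirty-second = 1; whole note = 32; thirty-second = 1; eighth = 4; whole = 32.
Total: 1 + 12 + 4 + 14 + 8 + 1 + 32 + 1 + 4 + 32 = 109.
109 ÷ 48 = 2 complete bars with 13 thirty-second notes remaining.

13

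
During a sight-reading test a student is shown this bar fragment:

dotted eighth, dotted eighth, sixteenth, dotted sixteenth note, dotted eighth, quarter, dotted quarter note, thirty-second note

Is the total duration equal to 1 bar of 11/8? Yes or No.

One bar of 11/8 = 44 thirty-second notes.
In thirty-second notes: dotted eighth = 6; dotted eighth = 6; sixteenth = 2; dotted sixteenth note = 3; dotted eighth = 6; quarter = 8; dotted quarter note = 12; thirty-second note = 1.
Sum: 6 + 6 + 2 + 3 + 6 + 8 + 12 + 1 = 44.
44 equals 44, so the answer is Yes.

Yes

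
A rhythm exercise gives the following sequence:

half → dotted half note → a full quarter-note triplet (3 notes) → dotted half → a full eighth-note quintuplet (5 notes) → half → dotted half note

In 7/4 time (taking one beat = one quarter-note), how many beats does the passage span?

One quarter-note beat = 2 eighth notes.
Each duration in eighth notes: half = 4; dotted half note = 6; a full quarter-note triplet (3 notes) (three triplet quarters span one half) = 4; dotted half = 6; a full eighth-note quintuplet (5 notes) (five quintuplet eighths span one half) = 4; half = 4; dotted half note = 6.
Adding: 4 + 6 + 4 + 6 + 4 + 4 + 6 = 34.
34 ÷ 2 = 17 beats.

17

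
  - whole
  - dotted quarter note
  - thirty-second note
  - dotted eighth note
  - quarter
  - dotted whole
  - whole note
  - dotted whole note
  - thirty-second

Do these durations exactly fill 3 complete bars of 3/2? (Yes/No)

One bar of 3/2 = 48 thirty-second notes, so 3 bars = 144.
Convert each value to thirty-second notes: whole = 32; dotted quarter note = 12; thirty-second note = 1; dotted eighth note = 6; quarter = 8; dotted whole = 48; whole note = 32; dotted whole note = 48; thirty-second = 1.
Total: 32 + 12 + 1 + 6 + 8 + 48 + 32 + 48 + 1 = 188.
188 exceeds 144, so the answer is No.

No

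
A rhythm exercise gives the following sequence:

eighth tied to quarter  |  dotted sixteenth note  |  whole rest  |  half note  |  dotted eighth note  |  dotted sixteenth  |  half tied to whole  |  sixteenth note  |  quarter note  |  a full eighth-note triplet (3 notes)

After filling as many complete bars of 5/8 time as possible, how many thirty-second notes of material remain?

18

One bar of 5/8 = 20 thirty-second notes.
Working in thirty-second notes: eighth tied to quarter (eighth + quarter) = 12; dotted sixteenth note = 3; whole rest = 32; half note = 16; dotted eighth note = 6; dotted sixteenth = 3; half tied to whole (half + whole) = 48; sixteenth note = 2; quarter note = 8; a full eighth-note triplet (3 notes) (three triplet eighths span one quarter) = 8.
Adding: 12 + 3 + 32 + 16 + 6 + 3 + 48 + 2 + 8 + 8 = 138.
138 ÷ 20 = 6 complete bars with 18 thirty-second notes remaining.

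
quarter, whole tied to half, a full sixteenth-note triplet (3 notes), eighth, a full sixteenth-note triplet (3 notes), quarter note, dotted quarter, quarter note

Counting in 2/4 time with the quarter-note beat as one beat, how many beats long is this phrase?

12

One quarter-note beat = 2 eighth notes.
Convert each value to eighth notes: quarter = 2; whole tied to half (whole + half) = 12; a full sixteenth-note triplet (3 notes) (three triplet sixteenths span one eighth) = 1; eighth = 1; a full sixteenth-note triplet (3 notes) (three triplet sixteenths span one eighth) = 1; quarter note = 2; dotted quarter = 3; quarter note = 2.
Altogether 2 + 12 + 1 + 1 + 1 + 2 + 3 + 2 = 24.
24 ÷ 2 = 12 beats.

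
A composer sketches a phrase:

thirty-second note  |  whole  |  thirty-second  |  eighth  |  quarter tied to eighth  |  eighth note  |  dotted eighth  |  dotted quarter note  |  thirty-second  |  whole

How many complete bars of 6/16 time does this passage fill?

8

One bar of 6/16 = 12 thirty-second notes.
Each duration in thirty-second notes: thirty-second note = 1; whole = 32; thirty-second = 1; eighth = 4; quarter tied to eighth (quarter + eighth) = 12; eighth note = 4; dotted eighth = 6; dotted quarter note = 12; thirty-second = 1; whole = 32.
Total: 1 + 32 + 1 + 4 + 12 + 4 + 6 + 12 + 1 + 32 = 105.
105 ÷ 12 = 8 complete bars with 9 left over.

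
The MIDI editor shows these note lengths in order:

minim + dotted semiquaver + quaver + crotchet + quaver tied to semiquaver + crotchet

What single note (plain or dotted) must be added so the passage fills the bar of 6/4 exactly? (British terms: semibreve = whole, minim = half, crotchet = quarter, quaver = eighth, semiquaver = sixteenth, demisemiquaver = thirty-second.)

dotted sixteenth note

The bar of 6/4 = 48 thirty-second notes.
Express everything in thirty-second notes: minim = 16; dotted semiquaver = 3; quaver = 4; crotchet = 8; quaver tied to semiquaver (quaver + semiquaver) = 6; crotchet = 8.
Sum: 16 + 3 + 4 + 8 + 6 + 8 = 45.
Remaining: 48 − 45 = 3 thirty-second notes, which is a dotted sixteenth note.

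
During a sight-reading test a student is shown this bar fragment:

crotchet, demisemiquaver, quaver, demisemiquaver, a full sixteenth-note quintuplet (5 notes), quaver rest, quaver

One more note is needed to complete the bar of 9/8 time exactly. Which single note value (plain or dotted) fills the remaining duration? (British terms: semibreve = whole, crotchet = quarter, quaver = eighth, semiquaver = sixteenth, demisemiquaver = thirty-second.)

The bar of 9/8 = 36 thirty-second notes.
Working in thirty-second notes: crotchet = 8; demisemiquaver = 1; quaver = 4; demisemiquaver = 1; a full sixteenth-note quintuplet (5 notes) (five quintuplet sixteenths span one quarter) = 8; quaver rest = 4; quaver = 4.
Adding: 8 + 1 + 4 + 1 + 8 + 4 + 4 = 30.
Remaining: 36 − 30 = 6 thirty-second notes, which is a dotted eighth note.

dotted eighth note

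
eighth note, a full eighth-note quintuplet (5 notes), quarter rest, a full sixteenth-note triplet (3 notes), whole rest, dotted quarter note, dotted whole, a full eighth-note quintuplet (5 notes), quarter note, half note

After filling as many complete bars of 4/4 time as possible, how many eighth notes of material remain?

1

One bar of 4/4 = 8 eighth notes.
In eighth notes: eighth note = 1; a full eighth-note quintuplet (5 notes) (five quintuplet eighths span one half) = 4; quarter rest = 2; a full sixteenth-note triplet (3 notes) (three triplet sixteenths span one eighth) = 1; whole rest = 8; dotted quarter note = 3; dotted whole = 12; a full eighth-note quintuplet (5 notes) (five quintuplet eighths span one half) = 4; quarter note = 2; half note = 4.
Total: 1 + 4 + 2 + 1 + 8 + 3 + 12 + 4 + 2 + 4 = 41.
41 ÷ 8 = 5 complete bars with 1 eighth note remaining.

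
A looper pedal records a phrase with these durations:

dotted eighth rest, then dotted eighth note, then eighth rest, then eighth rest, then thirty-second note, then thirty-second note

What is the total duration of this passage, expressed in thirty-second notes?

Each duration in thirty-second notes: dotted eighth rest = 6; dotted eighth note = 6; eighth rest = 4; eighth rest = 4; thirty-second note = 1; thirty-second note = 1.
Adding: 6 + 6 + 4 + 4 + 1 + 1 = 22 thirty-second notes.

22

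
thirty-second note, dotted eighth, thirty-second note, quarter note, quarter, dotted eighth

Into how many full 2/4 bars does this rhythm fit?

1

One bar of 2/4 = 16 thirty-second notes.
Each duration in thirty-second notes: thirty-second note = 1; dotted eighth = 6; thirty-second note = 1; quarter note = 8; quarter = 8; dotted eighth = 6.
Adding: 1 + 6 + 1 + 8 + 8 + 6 = 30.
30 ÷ 16 = 1 complete bar with 14 left over.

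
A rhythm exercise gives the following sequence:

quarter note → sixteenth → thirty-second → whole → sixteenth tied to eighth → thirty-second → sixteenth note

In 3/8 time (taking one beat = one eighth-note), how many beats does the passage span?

One eighth-note beat = 4 thirty-second notes.
Working in thirty-second notes: quarter note = 8; sixteenth = 2; thirty-second = 1; whole = 32; sixteenth tied to eighth (sixteenth + eighth) = 6; thirty-second = 1; sixteenth note = 2.
Sum: 8 + 2 + 1 + 32 + 6 + 1 + 2 = 52.
52 ÷ 4 = 13 beats.

13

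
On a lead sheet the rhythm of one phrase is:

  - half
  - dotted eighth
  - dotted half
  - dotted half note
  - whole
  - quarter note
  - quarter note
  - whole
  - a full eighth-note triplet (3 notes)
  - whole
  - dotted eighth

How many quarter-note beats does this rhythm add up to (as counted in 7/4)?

One quarter-note beat = 4 sixteenth notes.
Working in sixteenth notes: half = 8; dotted eighth = 3; dotted half = 12; dotted half note = 12; whole = 16; quarter note = 4; quarter note = 4; whole = 16; a full eighth-note triplet (3 notes) (three triplet eighths span one quarter) = 4; whole = 16; dotted eighth = 3.
Altogether 8 + 3 + 12 + 12 + 16 + 4 + 4 + 16 + 4 + 16 + 3 = 98.
98 ÷ 4 = 24.5 beats.

24.5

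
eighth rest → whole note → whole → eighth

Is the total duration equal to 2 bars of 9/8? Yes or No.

Yes

One bar of 9/8 = 9 eighth notes, so 2 bars = 18.
In eighth notes: eighth rest = 1; whole note = 8; whole = 8; eighth = 1.
Sum: 1 + 8 + 8 + 1 = 18.
18 equals 18, so the answer is Yes.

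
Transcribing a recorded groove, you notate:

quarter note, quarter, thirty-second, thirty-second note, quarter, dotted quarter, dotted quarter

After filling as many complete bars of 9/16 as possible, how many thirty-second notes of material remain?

14

One bar of 9/16 = 18 thirty-second notes.
Express everything in thirty-second notes: quarter note = 8; quarter = 8; thirty-second = 1; thirty-second note = 1; quarter = 8; dotted quarter = 12; dotted quarter = 12.
Sum: 8 + 8 + 1 + 1 + 8 + 12 + 12 = 50.
50 ÷ 18 = 2 complete bars with 14 thirty-second notes remaining.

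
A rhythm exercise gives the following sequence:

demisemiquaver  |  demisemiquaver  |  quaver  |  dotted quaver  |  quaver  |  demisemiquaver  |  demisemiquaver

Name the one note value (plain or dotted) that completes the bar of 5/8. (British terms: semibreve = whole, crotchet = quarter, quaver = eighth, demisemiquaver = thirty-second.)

sixteenth note

The bar of 5/8 = 20 thirty-second notes.
Working in thirty-second notes: demisemiquaver = 1; demisemiquaver = 1; quaver = 4; dotted quaver = 6; quaver = 4; demisemiquaver = 1; demisemiquaver = 1.
Total: 1 + 1 + 4 + 6 + 4 + 1 + 1 = 18.
Remaining: 20 − 18 = 2 thirty-second notes, which is a sixteenth note.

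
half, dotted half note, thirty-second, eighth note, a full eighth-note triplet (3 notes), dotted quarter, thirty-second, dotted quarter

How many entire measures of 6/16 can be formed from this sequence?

One bar of 6/16 = 12 thirty-second notes.
Convert each value to thirty-second notes: half = 16; dotted half note = 24; thirty-second = 1; eighth note = 4; a full eighth-note triplet (3 notes) (three triplet eighths span one quarter) = 8; dotted quarter = 12; thirty-second = 1; dotted quarter = 12.
Adding: 16 + 24 + 1 + 4 + 8 + 12 + 1 + 12 = 78.
78 ÷ 12 = 6 complete bars with 6 left over.

6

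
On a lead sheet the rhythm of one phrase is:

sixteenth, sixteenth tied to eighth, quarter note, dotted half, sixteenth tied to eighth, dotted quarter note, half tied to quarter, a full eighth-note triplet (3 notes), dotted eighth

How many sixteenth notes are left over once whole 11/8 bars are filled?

4

One bar of 11/8 = 22 sixteenth notes.
Express everything in sixteenth notes: sixteenth = 1; sixteenth tied to eighth (sixteenth + eighth) = 3; quarter note = 4; dotted half = 12; sixteenth tied to eighth (sixteenth + eighth) = 3; dotted quarter note = 6; half tied to quarter (half + quarter) = 12; a full eighth-note triplet (3 notes) (three triplet eighths span one quarter) = 4; dotted eighth = 3.
Total: 1 + 3 + 4 + 12 + 3 + 6 + 12 + 4 + 3 = 48.
48 ÷ 22 = 2 complete bars with 4 sixteenth notes remaining.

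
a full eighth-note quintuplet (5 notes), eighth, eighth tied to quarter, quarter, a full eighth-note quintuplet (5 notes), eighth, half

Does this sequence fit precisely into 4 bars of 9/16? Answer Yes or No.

One bar of 9/16 = 9 sixteenth notes, so 4 bars = 36.
Each duration in sixteenth notes: a full eighth-note quintuplet (5 notes) (five quintuplet eighths span one half) = 8; eighth = 2; eighth tied to quarter (eighth + quarter) = 6; quarter = 4; a full eighth-note quintuplet (5 notes) (five quintuplet eighths span one half) = 8; eighth = 2; half = 8.
Adding: 8 + 2 + 6 + 4 + 8 + 2 + 8 = 38.
38 exceeds 36, so the answer is No.

No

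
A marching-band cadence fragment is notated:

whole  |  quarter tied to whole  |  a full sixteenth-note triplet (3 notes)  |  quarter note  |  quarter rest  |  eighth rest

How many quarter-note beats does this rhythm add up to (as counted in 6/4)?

One quarter-note beat = 2 eighth notes.
In eighth notes: whole = 8; quarter tied to whole (quarter + whole) = 10; a full sixteenth-note triplet (3 notes) (three triplet sixteenths span one eighth) = 1; quarter note = 2; quarter rest = 2; eighth rest = 1.
Altogether 8 + 10 + 1 + 2 + 2 + 1 = 24.
24 ÷ 2 = 12 beats.

12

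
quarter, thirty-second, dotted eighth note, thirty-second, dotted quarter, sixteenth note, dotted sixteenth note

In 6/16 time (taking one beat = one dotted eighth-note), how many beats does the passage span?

5.5

One dotted eighth-note beat = 6 thirty-second notes.
Convert each value to thirty-second notes: quarter = 8; thirty-second = 1; dotted eighth note = 6; thirty-second = 1; dotted quarter = 12; sixteenth note = 2; dotted sixteenth note = 3.
Altogether 8 + 1 + 6 + 1 + 12 + 2 + 3 = 33.
33 ÷ 6 = 5.5 beats.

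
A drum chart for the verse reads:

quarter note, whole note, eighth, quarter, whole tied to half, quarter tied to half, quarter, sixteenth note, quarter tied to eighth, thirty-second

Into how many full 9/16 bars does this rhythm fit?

8

One bar of 9/16 = 18 thirty-second notes.
Express everything in thirty-second notes: quarter note = 8; whole note = 32; eighth = 4; quarter = 8; whole tied to half (whole + half) = 48; quarter tied to half (quarter + half) = 24; quarter = 8; sixteenth note = 2; quarter tied to eighth (quarter + eighth) = 12; thirty-second = 1.
Sum: 8 + 32 + 4 + 8 + 48 + 24 + 8 + 2 + 12 + 1 = 147.
147 ÷ 18 = 8 complete bars with 3 left over.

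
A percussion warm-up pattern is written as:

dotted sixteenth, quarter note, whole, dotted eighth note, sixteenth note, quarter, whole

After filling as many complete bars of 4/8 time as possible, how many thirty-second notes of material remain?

One bar of 4/8 = 16 thirty-second notes.
Working in thirty-second notes: dotted sixteenth = 3; quarter note = 8; whole = 32; dotted eighth note = 6; sixteenth note = 2; quarter = 8; whole = 32.
Adding: 3 + 8 + 32 + 6 + 2 + 8 + 32 = 91.
91 ÷ 16 = 5 complete bars with 11 thirty-second notes remaining.

11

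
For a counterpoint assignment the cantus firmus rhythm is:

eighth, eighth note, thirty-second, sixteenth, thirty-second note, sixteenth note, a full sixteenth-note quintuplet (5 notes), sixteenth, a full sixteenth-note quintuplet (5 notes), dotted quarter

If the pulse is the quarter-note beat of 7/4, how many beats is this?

One quarter-note beat = 8 thirty-second notes.
Working in thirty-second notes: eighth = 4; eighth note = 4; thirty-second = 1; sixteenth = 2; thirty-second note = 1; sixteenth note = 2; a full sixteenth-note quintuplet (5 notes) (five quintuplet sixteenths span one quarter) = 8; sixteenth = 2; a full sixteenth-note quintuplet (5 notes) (five quintuplet sixteenths span one quarter) = 8; dotted quarter = 12.
Sum: 4 + 4 + 1 + 2 + 1 + 2 + 8 + 2 + 8 + 12 = 44.
44 ÷ 8 = 5.5 beats.

5.5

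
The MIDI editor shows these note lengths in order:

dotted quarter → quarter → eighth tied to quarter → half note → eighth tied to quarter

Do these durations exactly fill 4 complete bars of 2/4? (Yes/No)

One bar of 2/4 = 4 eighth notes, so 4 bars = 16.
In eighth notes: dotted quarter = 3; quarter = 2; eighth tied to quarter (eighth + quarter) = 3; half note = 4; eighth tied to quarter (eighth + quarter) = 3.
Sum: 3 + 2 + 3 + 4 + 3 = 15.
15 falls short of 16, so the answer is No.

No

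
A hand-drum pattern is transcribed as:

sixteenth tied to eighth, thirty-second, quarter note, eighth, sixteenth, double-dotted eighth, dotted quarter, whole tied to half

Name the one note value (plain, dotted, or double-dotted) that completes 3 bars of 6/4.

double-dotted whole note

3 bars of 6/4 = 144 thirty-second notes.
In thirty-second notes: sixteenth tied to eighth (sixteenth + eighth) = 6; thirty-second = 1; quarter note = 8; eighth = 4; sixteenth = 2; double-dotted eighth = 7; dotted quarter = 12; whole tied to half (whole + half) = 48.
Sum: 6 + 1 + 8 + 4 + 2 + 7 + 12 + 48 = 88.
Remaining: 144 − 88 = 56 thirty-second notes, which is a double-dotted whole note.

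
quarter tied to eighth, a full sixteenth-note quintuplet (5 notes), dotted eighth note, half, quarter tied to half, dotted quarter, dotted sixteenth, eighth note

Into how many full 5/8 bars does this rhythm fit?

One bar of 5/8 = 20 thirty-second notes.
Convert each value to thirty-second notes: quarter tied to eighth (quarter + eighth) = 12; a full sixteenth-note quintuplet (5 notes) (five quintuplet sixteenths span one quarter) = 8; dotted eighth note = 6; half = 16; quarter tied to half (quarter + half) = 24; dotted quarter = 12; dotted sixteenth = 3; eighth note = 4.
Total: 12 + 8 + 6 + 16 + 24 + 12 + 3 + 4 = 85.
85 ÷ 20 = 4 complete bars with 5 left over.

4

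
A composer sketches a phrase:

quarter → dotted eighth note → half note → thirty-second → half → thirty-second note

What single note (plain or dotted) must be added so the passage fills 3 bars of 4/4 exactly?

dotted whole note

3 bars of 4/4 = 96 thirty-second notes.
Express everything in thirty-second notes: quarter = 8; dotted eighth note = 6; half note = 16; thirty-second = 1; half = 16; thirty-second note = 1.
Sum: 8 + 6 + 16 + 1 + 16 + 1 = 48.
Remaining: 96 − 48 = 48 thirty-second notes, which is a dotted whole note.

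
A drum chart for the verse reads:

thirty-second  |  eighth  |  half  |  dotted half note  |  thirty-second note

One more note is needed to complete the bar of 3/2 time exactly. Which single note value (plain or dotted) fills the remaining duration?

sixteenth note

The bar of 3/2 = 48 thirty-second notes.
Convert each value to thirty-second notes: thirty-second = 1; eighth = 4; half = 16; dotted half note = 24; thirty-second note = 1.
Sum: 1 + 4 + 16 + 24 + 1 = 46.
Remaining: 48 − 46 = 2 thirty-second notes, which is a sixteenth note.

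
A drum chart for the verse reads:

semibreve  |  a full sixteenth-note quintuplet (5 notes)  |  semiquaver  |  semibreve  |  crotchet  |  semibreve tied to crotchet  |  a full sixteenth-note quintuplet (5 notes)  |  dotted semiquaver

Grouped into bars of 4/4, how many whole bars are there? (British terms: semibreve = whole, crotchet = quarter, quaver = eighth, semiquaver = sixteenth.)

One bar of 4/4 = 32 thirty-second notes.
In thirty-second notes: semibreve = 32; a full sixteenth-note quintuplet (5 notes) (five quintuplet sixteenths span one quarter) = 8; semiquaver = 2; semibreve = 32; crotchet = 8; semibreve tied to crotchet (semibreve + crotchet) = 40; a full sixteenth-note quintuplet (5 notes) (five quintuplet sixteenths span one quarter) = 8; dotted semiquaver = 3.
Adding: 32 + 8 + 2 + 32 + 8 + 40 + 8 + 3 = 133.
133 ÷ 32 = 4 complete bars with 5 left over.

4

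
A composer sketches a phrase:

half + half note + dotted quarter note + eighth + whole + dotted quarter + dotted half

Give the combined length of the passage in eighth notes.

29

Convert each value to eighth notes: half = 4; half note = 4; dotted quarter note = 3; eighth = 1; whole = 8; dotted quarter = 3; dotted half = 6.
Sum: 4 + 4 + 3 + 1 + 8 + 3 + 6 = 29 eighth notes.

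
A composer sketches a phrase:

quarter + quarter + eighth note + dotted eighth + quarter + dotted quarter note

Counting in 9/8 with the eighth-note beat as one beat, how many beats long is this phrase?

One eighth-note beat = 2 sixteenth notes.
Each duration in sixteenth notes: quarter = 4; quarter = 4; eighth note = 2; dotted eighth = 3; quarter = 4; dotted quarter note = 6.
Altogether 4 + 4 + 2 + 3 + 4 + 6 = 23.
23 ÷ 2 = 11.5 beats.

11.5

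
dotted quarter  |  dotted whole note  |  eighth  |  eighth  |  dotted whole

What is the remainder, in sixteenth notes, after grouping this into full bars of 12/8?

One bar of 12/8 = 12 eighth notes.
In eighth notes: dotted quarter = 3; dotted whole note = 12; eighth = 1; eighth = 1; dotted whole = 12.
Adding: 3 + 12 + 1 + 1 + 12 = 29.
29 ÷ 12 = 2 complete bars with 5 eighth notes remaining = 10 sixteenth notes.

10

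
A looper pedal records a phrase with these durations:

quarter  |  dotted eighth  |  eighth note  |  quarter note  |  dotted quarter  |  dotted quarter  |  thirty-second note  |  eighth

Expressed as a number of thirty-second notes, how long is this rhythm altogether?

Working in thirty-second notes: quarter = 8; dotted eighth = 6; eighth note = 4; quarter note = 8; dotted quarter = 12; dotted quarter = 12; thirty-second note = 1; eighth = 4.
Total: 8 + 6 + 4 + 8 + 12 + 12 + 1 + 4 = 55 thirty-second notes.

55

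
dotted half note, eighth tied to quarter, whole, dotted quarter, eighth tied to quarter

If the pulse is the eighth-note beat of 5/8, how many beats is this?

23

One eighth-note beat = 2 sixteenth notes.
In sixteenth notes: dotted half note = 12; eighth tied to quarter (eighth + quarter) = 6; whole = 16; dotted quarter = 6; eighth tied to quarter (eighth + quarter) = 6.
Total: 12 + 6 + 16 + 6 + 6 = 46.
46 ÷ 2 = 23 beats.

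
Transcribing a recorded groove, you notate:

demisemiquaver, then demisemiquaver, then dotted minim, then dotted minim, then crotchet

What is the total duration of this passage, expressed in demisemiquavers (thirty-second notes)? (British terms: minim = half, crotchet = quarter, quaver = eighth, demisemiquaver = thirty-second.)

In thirty-second notes: demisemiquaver = 1; demisemiquaver = 1; dotted minim = 24; dotted minim = 24; crotchet = 8.
Altogether 1 + 1 + 24 + 24 + 8 = 58 thirty-second notes.

58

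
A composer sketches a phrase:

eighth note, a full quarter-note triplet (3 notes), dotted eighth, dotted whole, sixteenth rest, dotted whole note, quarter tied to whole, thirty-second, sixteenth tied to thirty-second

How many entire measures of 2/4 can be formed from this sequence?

One bar of 2/4 = 16 thirty-second notes.
Convert each value to thirty-second notes: eighth note = 4; a full quarter-note triplet (3 notes) (three triplet quarters span one half) = 16; dotted eighth = 6; dotted whole = 48; sixteenth rest = 2; dotted whole note = 48; quarter tied to whole (quarter + whole) = 40; thirty-second = 1; sixteenth tied to thirty-second (sixteenth + thirty-second) = 3.
Altogether 4 + 16 + 6 + 48 + 2 + 48 + 40 + 1 + 3 = 168.
168 ÷ 16 = 10 complete bars with 8 left over.

10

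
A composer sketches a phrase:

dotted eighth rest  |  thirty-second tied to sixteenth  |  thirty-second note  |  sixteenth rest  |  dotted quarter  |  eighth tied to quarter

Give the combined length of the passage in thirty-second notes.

36

Convert each value to thirty-second notes: dotted eighth rest = 6; thirty-second tied to sixteenth (thirty-second + sixteenth) = 3; thirty-second note = 1; sixteenth rest = 2; dotted quarter = 12; eighth tied to quarter (eighth + quarter) = 12.
Total: 6 + 3 + 1 + 2 + 12 + 12 = 36 thirty-second notes.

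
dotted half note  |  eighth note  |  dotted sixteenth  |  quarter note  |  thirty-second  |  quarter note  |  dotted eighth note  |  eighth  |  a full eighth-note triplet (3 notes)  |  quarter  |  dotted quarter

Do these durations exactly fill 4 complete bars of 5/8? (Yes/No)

No

One bar of 5/8 = 20 thirty-second notes, so 4 bars = 80.
In thirty-second notes: dotted half note = 24; eighth note = 4; dotted sixteenth = 3; quarter note = 8; thirty-second = 1; quarter note = 8; dotted eighth note = 6; eighth = 4; a full eighth-note triplet (3 notes) (three triplet eighths span one quarter) = 8; quarter = 8; dotted quarter = 12.
Altogether 24 + 4 + 3 + 8 + 1 + 8 + 6 + 4 + 8 + 8 + 12 = 86.
86 exceeds 80, so the answer is No.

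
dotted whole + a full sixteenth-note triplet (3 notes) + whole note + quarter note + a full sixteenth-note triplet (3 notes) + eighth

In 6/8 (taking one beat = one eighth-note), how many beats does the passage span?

25

One eighth-note beat = 2 sixteenth notes.
Convert each value to sixteenth notes: dotted whole = 24; a full sixteenth-note triplet (3 notes) (three triplet sixteenths span one eighth) = 2; whole note = 16; quarter note = 4; a full sixteenth-note triplet (3 notes) (three triplet sixteenths span one eighth) = 2; eighth = 2.
Altogether 24 + 2 + 16 + 4 + 2 + 2 = 50.
50 ÷ 2 = 25 beats.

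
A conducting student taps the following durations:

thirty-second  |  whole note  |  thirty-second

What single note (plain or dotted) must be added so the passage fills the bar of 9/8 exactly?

sixteenth note

The bar of 9/8 = 36 thirty-second notes.
Express everything in thirty-second notes: thirty-second = 1; whole note = 32; thirty-second = 1.
Total: 1 + 32 + 1 = 34.
Remaining: 36 − 34 = 2 thirty-second notes, which is a sixteenth note.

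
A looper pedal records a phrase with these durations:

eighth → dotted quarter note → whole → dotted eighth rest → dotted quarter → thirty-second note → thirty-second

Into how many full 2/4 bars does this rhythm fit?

One bar of 2/4 = 16 thirty-second notes.
Each duration in thirty-second notes: eighth = 4; dotted quarter note = 12; whole = 32; dotted eighth rest = 6; dotted quarter = 12; thirty-second note = 1; thirty-second = 1.
Altogether 4 + 12 + 32 + 6 + 12 + 1 + 1 = 68.
68 ÷ 16 = 4 complete bars with 4 left over.

4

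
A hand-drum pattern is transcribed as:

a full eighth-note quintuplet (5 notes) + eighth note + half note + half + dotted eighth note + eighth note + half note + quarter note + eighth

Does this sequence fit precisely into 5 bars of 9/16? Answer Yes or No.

One bar of 9/16 = 9 sixteenth notes, so 5 bars = 45.
In sixteenth notes: a full eighth-note quintuplet (5 notes) (five quintuplet eighths span one half) = 8; eighth note = 2; half note = 8; half = 8; dotted eighth note = 3; eighth note = 2; half note = 8; quarter note = 4; eighth = 2.
Adding: 8 + 2 + 8 + 8 + 3 + 2 + 8 + 4 + 2 = 45.
45 equals 45, so the answer is Yes.

Yes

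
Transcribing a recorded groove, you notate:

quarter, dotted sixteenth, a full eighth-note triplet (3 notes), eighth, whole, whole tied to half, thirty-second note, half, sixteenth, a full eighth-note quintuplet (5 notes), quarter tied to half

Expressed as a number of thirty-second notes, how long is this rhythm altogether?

In thirty-second notes: quarter = 8; dotted sixteenth = 3; a full eighth-note triplet (3 notes) (three triplet eighths span one quarter) = 8; eighth = 4; whole = 32; whole tied to half (whole + half) = 48; thirty-second note = 1; half = 16; sixteenth = 2; a full eighth-note quintuplet (5 notes) (five quintuplet eighths span one half) = 16; quarter tied to half (quarter + half) = 24.
Altogether 8 + 3 + 8 + 4 + 32 + 48 + 1 + 16 + 2 + 16 + 24 = 162 thirty-second notes.

162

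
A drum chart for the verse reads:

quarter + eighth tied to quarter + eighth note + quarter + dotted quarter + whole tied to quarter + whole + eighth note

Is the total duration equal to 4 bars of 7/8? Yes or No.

No

One bar of 7/8 = 7 eighth notes, so 4 bars = 28.
Working in eighth notes: quarter = 2; eighth tied to quarter (eighth + quarter) = 3; eighth note = 1; quarter = 2; dotted quarter = 3; whole tied to quarter (whole + quarter) = 10; whole = 8; eighth note = 1.
Sum: 2 + 3 + 1 + 2 + 3 + 10 + 8 + 1 = 30.
30 exceeds 28, so the answer is No.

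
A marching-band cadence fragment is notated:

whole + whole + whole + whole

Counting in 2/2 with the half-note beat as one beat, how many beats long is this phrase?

One half-note beat = 2 quarter notes.
Each duration in quarter notes: whole = 4; whole = 4; whole = 4; whole = 4.
Adding: 4 + 4 + 4 + 4 = 16.
16 ÷ 2 = 8 beats.

8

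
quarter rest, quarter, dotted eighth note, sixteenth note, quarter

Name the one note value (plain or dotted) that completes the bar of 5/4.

quarter note

The bar of 5/4 = 20 sixteenth notes.
Each duration in sixteenth notes: quarter rest = 4; quarter = 4; dotted eighth note = 3; sixteenth note = 1; quarter = 4.
Sum: 4 + 4 + 3 + 1 + 4 = 16.
Remaining: 20 − 16 = 4 sixteenth notes, which is a quarter note.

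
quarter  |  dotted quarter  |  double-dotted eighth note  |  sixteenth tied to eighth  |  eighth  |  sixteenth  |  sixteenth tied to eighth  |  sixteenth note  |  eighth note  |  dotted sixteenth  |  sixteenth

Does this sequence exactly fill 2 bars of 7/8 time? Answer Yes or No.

One bar of 7/8 = 28 thirty-second notes, so 2 bars = 56.
In thirty-second notes: quarter = 8; dotted quarter = 12; double-dotted eighth note = 7; sixteenth tied to eighth (sixteenth + eighth) = 6; eighth = 4; sixteenth = 2; sixteenth tied to eighth (sixteenth + eighth) = 6; sixteenth note = 2; eighth note = 4; dotted sixteenth = 3; sixteenth = 2.
Altogether 8 + 12 + 7 + 6 + 4 + 2 + 6 + 2 + 4 + 3 + 2 = 56.
56 equals 56, so the answer is Yes.

Yes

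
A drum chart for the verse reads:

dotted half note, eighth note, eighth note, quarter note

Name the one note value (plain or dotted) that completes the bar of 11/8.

eighth note

The bar of 11/8 = 11 eighth notes.
Express everything in eighth notes: dotted half note = 6; eighth note = 1; eighth note = 1; quarter note = 2.
Adding: 6 + 1 + 1 + 2 = 10.
Remaining: 11 − 10 = 1 eighth note, which is a eighth note.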